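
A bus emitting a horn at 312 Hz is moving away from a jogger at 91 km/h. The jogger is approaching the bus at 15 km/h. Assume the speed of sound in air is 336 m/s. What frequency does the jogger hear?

294 Hz

91 km/h = 25.28 m/s; 15 km/h = 4.167 m/s.
General Doppler shift: f' = f · (v + v_o)/(v + v_s).
f' = 312 × (336 + 4.167)/(336 + 25.28) = 312 × 340.17/361.28 ≈ 294 Hz.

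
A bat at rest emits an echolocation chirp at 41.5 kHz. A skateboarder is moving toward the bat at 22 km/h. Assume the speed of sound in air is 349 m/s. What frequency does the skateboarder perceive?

22 km/h = 6.111 m/s.
Moving observer, stationary source: f' = f · (v + v_o)/v.
f' = 41.5 × (349 + 6.111)/349 = 41.5 × 355.11/349 ≈ 42.2 kHz.

42.2 kHz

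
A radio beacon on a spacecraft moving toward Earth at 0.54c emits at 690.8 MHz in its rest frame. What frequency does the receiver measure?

Relativistic Doppler for frequency: f' = f₀ · √((1 + β)/(1 − β)).
f' = 690.8 × √(1.5400/0.4600) = 690.8 × 1.82971 ≈ 1264.0 MHz.

1264.0 MHz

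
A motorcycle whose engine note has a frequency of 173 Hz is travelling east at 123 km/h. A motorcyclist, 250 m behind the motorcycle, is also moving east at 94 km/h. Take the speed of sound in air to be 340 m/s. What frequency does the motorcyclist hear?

123 km/h = 34.17 m/s; 94 km/h = 26.11 m/s.
The motorcyclist is behind, so the motorcycle is moving away from it while the motorcyclist is moving toward the motorcycle.
General Doppler shift: f' = f · (v + v_o)/(v + v_s).
f' = 173 × (340 + 26.11)/(340 + 34.17) = 173 × 366.11/374.17 ≈ 169 Hz.

169 Hz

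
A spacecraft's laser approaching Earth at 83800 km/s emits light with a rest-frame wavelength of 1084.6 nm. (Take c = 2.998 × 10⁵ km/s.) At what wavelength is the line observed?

813.9 nm

β = v/c = 83800/299800 = 0.2795.
Relativistic Doppler for wavelength: λ' = λ₀ · √((1 − β)/(1 + β)).
λ' = 1084.6 × √(0.7205/1.2795) = 1084.6 × 0.75039 ≈ 813.9 nm.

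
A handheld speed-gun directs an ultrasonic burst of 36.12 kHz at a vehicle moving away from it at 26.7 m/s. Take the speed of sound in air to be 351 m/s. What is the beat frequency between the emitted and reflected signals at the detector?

The vehicle first receives the wave as a moving observer: f₁ = f₀ · (v − u)/v = 36.12 × (351 − 26.7)/351 ≈ 33.37 kHz.
The reflection then acts as a moving source: f₂ = f₁ · v/(v + u) ≈ 31.01 kHz.
Equivalently f₂ = f₀ · (v − u)/(v + u).
Beat frequency (with f₀ = 36120 Hz): |f₂ − f₀| = 2u·f₀/(v + u) = 2 × 26.7 × 36120/377.7 ≈ 5107 Hz.

5107 Hz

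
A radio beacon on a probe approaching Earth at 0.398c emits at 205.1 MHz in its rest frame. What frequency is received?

Relativistic Doppler for frequency: f' = f₀ · √((1 + β)/(1 − β)).
f' = 205.1 × √(1.3980/0.6020) = 205.1 × 1.52390 ≈ 312.6 MHz.

312.6 MHz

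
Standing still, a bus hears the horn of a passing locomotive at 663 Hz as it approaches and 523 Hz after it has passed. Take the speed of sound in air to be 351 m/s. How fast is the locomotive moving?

41 m/s

f₁/f₂ = (v + v_s)/(v − v_s), so v_s = v · (f₁ − f₂)/(f₁ + f₂).
v_s = 351 × (663 − 523)/(663 + 523) = 351 × 140/1186 ≈ 41 m/s.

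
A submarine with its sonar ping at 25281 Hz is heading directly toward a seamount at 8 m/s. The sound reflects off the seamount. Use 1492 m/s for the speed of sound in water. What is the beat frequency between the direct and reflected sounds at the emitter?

273 Hz

The seamount receives the sound from a moving source: f₁ = f₀ · v/(v − v_e) = 25281 × 1492/1484 ≈ 25417 Hz.
On the return leg the submarine is a moving observer: f₂ = f₁ · (v + v_e)/v = 25417 × 1500/1492 ≈ 25554 Hz.
Equivalently f₂ = f₀ · (v + v_e)/(v − v_e).
Beat against the emitted tone: |f₂ − f₀| = 2v_e·f₀/(v − v_e) = 2 × 8 × 25281/1484 ≈ 273 Hz.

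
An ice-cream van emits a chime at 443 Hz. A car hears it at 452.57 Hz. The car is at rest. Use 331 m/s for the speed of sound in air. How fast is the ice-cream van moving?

f' > f, so the ice-cream van is approaching.
f' = f · v/(v − v_s) ⇒ v_s = v · |1 − f/f'|.
v_s = 331 × |1 − 443/452.57| = 331 × 0.02115 ≈ 7.0 m/s.

7.0 m/s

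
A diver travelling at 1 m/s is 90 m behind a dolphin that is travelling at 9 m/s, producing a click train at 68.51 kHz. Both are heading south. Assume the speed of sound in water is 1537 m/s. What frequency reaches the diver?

68.2 kHz

The diver is behind, so the dolphin is moving away from it while the diver is moving toward the dolphin.
Both move, so f' = f · (v + v_o)/(v + v_s).
f' = 68.51 × (1537 + 1)/(1537 + 9) = 68.51 × 1538/1546 ≈ 68.2 kHz.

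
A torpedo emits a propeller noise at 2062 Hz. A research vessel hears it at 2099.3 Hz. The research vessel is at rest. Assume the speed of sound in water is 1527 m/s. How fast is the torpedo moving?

f' > f, so the torpedo is approaching.
f' = f · v/(v − v_s) ⇒ v_s = v · |1 − f/f'|.
v_s = 1527 × |1 − 2062/2099.3| = 1527 × 0.01777 ≈ 27 m/s.

27 m/s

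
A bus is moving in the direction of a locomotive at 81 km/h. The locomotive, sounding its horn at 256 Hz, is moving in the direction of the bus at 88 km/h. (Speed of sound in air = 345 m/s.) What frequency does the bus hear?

293 Hz

88 km/h = 24.44 m/s; 81 km/h = 22.5 m/s.
With source approaching and observer approaching, f' = f · (v + v_o)/(v − v_s).
f' = 256 × (345 + 22.5)/(345 − 24.44) = 256 × 367.5/320.56 ≈ 293 Hz.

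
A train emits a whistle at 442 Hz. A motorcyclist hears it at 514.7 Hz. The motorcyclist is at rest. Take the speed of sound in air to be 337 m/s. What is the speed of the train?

48 m/s

f' > f, so the train is approaching.
f' = f · v/(v − v_s) ⇒ v_s = v · |1 − f/f'|.
v_s = 337 × |1 − 442/514.7| = 337 × 0.1412 ≈ 48 m/s.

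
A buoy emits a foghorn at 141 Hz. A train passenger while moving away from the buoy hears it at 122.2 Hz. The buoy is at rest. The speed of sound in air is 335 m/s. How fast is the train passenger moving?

45 m/s

f' = f · (v − v_o)/v ⇒ v_o = v · |f'/f − 1|.
v_o = 335 × |122.2/141 − 1| = 335 × 0.1333 ≈ 45 m/s.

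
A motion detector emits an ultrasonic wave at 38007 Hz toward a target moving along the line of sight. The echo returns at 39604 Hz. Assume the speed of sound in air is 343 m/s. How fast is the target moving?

Double Doppler shift off a moving reflector: f₂ = f₀ · (v + u)/(v − u) (u > 0 toward emitter).
Rearranging, u = v · (f₂ − f₀)/(f₂ + f₀) = 343 × 1597/77611 ≈ 7.1 m/s.
So the target is moving at 7.1 m/s toward the emitter.

7.1 m/s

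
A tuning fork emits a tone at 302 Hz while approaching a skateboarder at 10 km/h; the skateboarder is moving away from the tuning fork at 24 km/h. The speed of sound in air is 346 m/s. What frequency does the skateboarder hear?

299 Hz

10 km/h = 2.778 m/s; 24 km/h = 6.667 m/s.
General Doppler shift: f' = f · (v − v_o)/(v − v_s).
f' = 302 × (346 − 6.667)/(346 − 2.778) = 302 × 339.33/343.22 ≈ 299 Hz.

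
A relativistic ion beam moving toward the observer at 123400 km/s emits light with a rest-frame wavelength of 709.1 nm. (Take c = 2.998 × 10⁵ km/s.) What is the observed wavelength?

457.8 nm

β = v/c = 123400/299800 = 0.4116.
Relativistic Doppler for wavelength: λ' = λ₀ · √((1 − β)/(1 + β)).
λ' = 709.1 × √(0.5884/1.4116) = 709.1 × 0.64562 ≈ 457.8 nm.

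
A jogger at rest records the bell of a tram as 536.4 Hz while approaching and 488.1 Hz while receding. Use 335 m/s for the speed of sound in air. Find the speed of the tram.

f₁/f₂ = (v + v_s)/(v − v_s), so v_s = v · (f₁ − f₂)/(f₁ + f₂).
v_s = 335 × (536.4 − 488.1)/(536.4 + 488.1) = 335 × 48.3/1024.5 ≈ 15.8 m/s.

15.8 m/s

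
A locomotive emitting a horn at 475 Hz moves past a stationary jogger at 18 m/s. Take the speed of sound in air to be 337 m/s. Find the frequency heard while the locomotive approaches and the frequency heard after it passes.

Approaching: f₁ = f · v/(v − v_s) = 475 × 337/319 ≈ 502 Hz.
Receding: f₂ = f · v/(v + v_s) = 475 × 337/355 ≈ 451 Hz.

502 Hz approaching; 451 Hz receding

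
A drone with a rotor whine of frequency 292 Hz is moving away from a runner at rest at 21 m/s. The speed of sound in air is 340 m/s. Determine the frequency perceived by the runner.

275 Hz

Moving source, stationary observer: f' = f · v/(v + v_s) since the source is receding.
f' = 292 × 340/(340 + 21) = 292 × 340/361 ≈ 275 Hz.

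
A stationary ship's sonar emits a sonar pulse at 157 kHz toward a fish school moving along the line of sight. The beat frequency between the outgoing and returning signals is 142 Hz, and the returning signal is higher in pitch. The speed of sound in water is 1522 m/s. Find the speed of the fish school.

0.69 m/s

Double Doppler shift off a moving reflector: f₂ = f₀ · (v + u)/(v − u) (u > 0 toward emitter).
Returning signal is higher, so f₂ = f₀ + Δf = 157000 + 142 = 157142 Hz.
Rearranging, u = v · (f₂ − f₀)/(f₂ + f₀) = 1522 × 142/314142 ≈ 0.69 m/s.
So the fish school is moving at 0.69 m/s toward the emitter.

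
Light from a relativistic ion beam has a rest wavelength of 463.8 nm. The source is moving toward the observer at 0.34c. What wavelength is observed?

Relativistic Doppler for wavelength: λ' = λ₀ · √((1 − β)/(1 + β)).
λ' = 463.8 × √(0.6600/1.3400) = 463.8 × 0.70181 ≈ 325.5 nm.

325.5 nm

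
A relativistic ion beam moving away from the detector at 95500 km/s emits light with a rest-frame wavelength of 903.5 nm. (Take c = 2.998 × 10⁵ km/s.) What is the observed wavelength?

β = v/c = 95500/299800 = 0.3185.
Relativistic Doppler for wavelength: λ' = λ₀ · √((1 + β)/(1 − β)).
λ' = 903.5 × √(1.3185/0.6815) = 903.5 × 1.39101 ≈ 1256.8 nm.

1256.8 nm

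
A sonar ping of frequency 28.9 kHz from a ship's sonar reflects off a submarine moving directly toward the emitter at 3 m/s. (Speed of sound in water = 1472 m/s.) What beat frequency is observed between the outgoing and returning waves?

118 Hz

The submarine first receives the wave as a moving observer: f₁ = f₀ · (v + u)/v = 28.9 × (1472 + 3)/1472 ≈ 28.9589 kHz.
On reflection it acts as a source moving toward the stationary detector: f₂ = f₁ · v/(v − u) = 28.9589 × 1472/1469 ≈ 29.0180 kHz.
Beat frequency (with f₀ = 28900 Hz): |f₂ − f₀| = 2u·f₀/(v − u) = 2 × 3 × 28900/1469 ≈ 118 Hz.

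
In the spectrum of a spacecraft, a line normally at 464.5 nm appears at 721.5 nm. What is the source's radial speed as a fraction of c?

0.414

λ'/λ₀ = 1.5533 > 1 (redshift), so the source is receding.
λ'/λ₀ = √((1 + β)/(1 − β)) for a receding source ⇒ β = (r² − 1)/(r² + 1) with r = λ'/λ₀.
β = (2.4127 − 1)/(2.4127 + 1) ≈ 0.414.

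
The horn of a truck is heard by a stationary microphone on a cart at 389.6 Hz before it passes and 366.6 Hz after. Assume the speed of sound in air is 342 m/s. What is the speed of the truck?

10.4 m/s

f₁/f₂ = (v + v_s)/(v − v_s), so v_s = v · (f₁ − f₂)/(f₁ + f₂).
v_s = 342 × (389.6 − 366.6)/(389.6 + 366.6) = 342 × 23.0/756.2 ≈ 10.4 m/s.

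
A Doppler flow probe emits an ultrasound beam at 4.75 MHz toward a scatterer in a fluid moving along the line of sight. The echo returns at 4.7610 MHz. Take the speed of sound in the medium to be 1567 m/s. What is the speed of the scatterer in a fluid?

1.81 m/s

Double Doppler shift off a moving reflector: f₂ = f₀ · (v + u)/(v − u) (u > 0 toward emitter).
Rearranging, u = v · (f₂ − f₀)/(f₂ + f₀) = 1567 × 0.0110/9.5110 ≈ 1.81 m/s.
So the scatterer in a fluid is moving at 1.81 m/s toward the emitter.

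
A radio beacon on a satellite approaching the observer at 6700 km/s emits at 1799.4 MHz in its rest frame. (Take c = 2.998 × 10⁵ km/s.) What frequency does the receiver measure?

β = v/c = 6700/299800 = 0.0223.
Relativistic Doppler for frequency: f' = f₀ · √((1 + β)/(1 − β)).
f' = 1799.4 × √(1.0223/0.9777) = 1799.4 × 1.02260 ≈ 1840.1 MHz.

1840.1 MHz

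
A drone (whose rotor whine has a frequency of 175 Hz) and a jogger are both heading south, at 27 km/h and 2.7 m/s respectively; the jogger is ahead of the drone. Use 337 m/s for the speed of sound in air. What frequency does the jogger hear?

27 km/h = 7.5 m/s.
The jogger is ahead, so the drone is moving toward it while the jogger is moving away from the drone.
General Doppler shift: f' = f · (v − v_o)/(v − v_s).
f' = 175 × (337 − 2.7)/(337 − 7.5) = 175 × 334.3/329.5 ≈ 178 Hz.

178 Hz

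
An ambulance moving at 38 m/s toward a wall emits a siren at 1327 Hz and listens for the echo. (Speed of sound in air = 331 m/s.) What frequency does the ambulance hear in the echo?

1671 Hz

The wall receives the sound from a moving source: f₁ = f₀ · v/(v − v_e) = 1327 × 331/293 ≈ 1499 Hz.
On the return leg the ambulance is a moving observer: f₂ = f₁ · (v + v_e)/v = 1499 × 369/331 ≈ 1671 Hz.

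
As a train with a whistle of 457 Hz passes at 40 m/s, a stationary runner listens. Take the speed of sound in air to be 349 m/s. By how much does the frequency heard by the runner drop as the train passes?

106 Hz

Approaching: f₁ = f · v/(v − v_s) = 457 × 349/309 ≈ 516 Hz.
Receding: f₂ = f · v/(v + v_s) = 457 × 349/389 ≈ 410 Hz.
Drop: f₁ − f₂ = 2f·v·v_s/(v² − v_s²) = 2 × 457 × 349 × 40/(349² − 40²) ≈ 106 Hz.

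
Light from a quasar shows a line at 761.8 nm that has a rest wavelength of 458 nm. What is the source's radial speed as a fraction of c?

0.469

λ'/λ₀ = 1.6633 > 1 (redshift), so the source is receding.
λ'/λ₀ = √((1 + β)/(1 − β)) for a receding source ⇒ β = (r² − 1)/(r² + 1) with r = λ'/λ₀.
β = (2.7666 − 1)/(2.7666 + 1) ≈ 0.469.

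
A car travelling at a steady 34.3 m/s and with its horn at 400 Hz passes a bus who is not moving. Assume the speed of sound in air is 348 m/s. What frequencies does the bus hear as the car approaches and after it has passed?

444 Hz approaching; 364 Hz receding

Approaching: f₁ = f · v/(v − v_s) = 400 × 348/313.7 ≈ 444 Hz.
Receding: f₂ = f · v/(v + v_s) = 400 × 348/382.3 ≈ 364 Hz.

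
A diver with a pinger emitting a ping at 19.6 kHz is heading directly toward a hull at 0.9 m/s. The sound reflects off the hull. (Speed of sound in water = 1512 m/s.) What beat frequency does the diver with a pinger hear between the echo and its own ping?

23.3 Hz

The hull receives the sound from a moving source: f₁ = f₀ · v/(v − v_e) = 19.6 × 1512/1511.1 ≈ 19.6117 kHz.
On the return leg the diver with a pinger is a moving observer: f₂ = f₁ · (v + v_e)/v = 19.6117 × 1512.9/1512 ≈ 19.6233 kHz.
Beat against the emitted tone (with f₀ = 19600 Hz): |f₂ − f₀| = 2v_e·f₀/(v − v_e) = 2 × 0.9 × 19600/1511.1 ≈ 23.3 Hz.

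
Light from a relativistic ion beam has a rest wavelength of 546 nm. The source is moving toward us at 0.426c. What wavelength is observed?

Relativistic Doppler for wavelength: λ' = λ₀ · √((1 − β)/(1 + β)).
λ' = 546 × √(0.5740/1.4260) = 546 × 0.63445 ≈ 346.4 nm.

346.4 nm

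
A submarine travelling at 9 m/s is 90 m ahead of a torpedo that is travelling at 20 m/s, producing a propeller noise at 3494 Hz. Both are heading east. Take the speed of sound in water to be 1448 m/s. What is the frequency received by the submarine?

3521 Hz

The submarine is ahead, so the torpedo is moving toward it while the submarine is moving away from the torpedo.
With source approaching and observer receding, f' = f · (v − v_o)/(v − v_s).
f' = 3494 × (1448 − 9)/(1448 − 20) = 3494 × 1439/1428 ≈ 3521 Hz.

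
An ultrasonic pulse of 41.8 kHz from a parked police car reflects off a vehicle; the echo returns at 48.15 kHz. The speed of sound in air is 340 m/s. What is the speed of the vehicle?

Double Doppler shift off a moving reflector: f₂ = f₀ · (v + u)/(v − u) (u > 0 toward emitter).
Rearranging, u = v · (f₂ − f₀)/(f₂ + f₀) = 340 × 6.35/89.95 ≈ 24.0 m/s.
So the vehicle is moving at 24.0 m/s toward the emitter.

24.0 m/s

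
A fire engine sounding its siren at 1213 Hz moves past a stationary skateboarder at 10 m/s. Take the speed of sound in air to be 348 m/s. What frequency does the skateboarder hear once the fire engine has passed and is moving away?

Receding: f₂ = f · v/(v + v_s) = 1213 × 348/358 ≈ 1179 Hz.

1179 Hz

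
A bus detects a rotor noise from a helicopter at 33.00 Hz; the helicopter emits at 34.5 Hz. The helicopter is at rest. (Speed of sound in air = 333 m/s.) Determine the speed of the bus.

14.5 m/s

f' < f, so the bus is receding.
f' = f · (v − v_o)/v ⇒ v_o = v · |f'/f − 1|.
v_o = 333 × |33.00/34.5 − 1| = 333 × 0.04348 ≈ 14.5 m/s.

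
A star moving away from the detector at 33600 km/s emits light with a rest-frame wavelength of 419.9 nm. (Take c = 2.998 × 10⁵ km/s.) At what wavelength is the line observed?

469.9 nm

β = v/c = 33600/299800 = 0.1121.
Relativistic Doppler for wavelength: λ' = λ₀ · √((1 + β)/(1 − β)).
λ' = 419.9 × √(1.1121/0.8879) = 419.9 × 1.11913 ≈ 469.9 nm.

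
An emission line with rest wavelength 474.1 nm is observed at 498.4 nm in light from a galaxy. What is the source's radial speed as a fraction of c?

0.050c

λ'/λ₀ = 1.0513 > 1 (redshift), so the source is receding.
λ'/λ₀ = √((1 + β)/(1 − β)) for a receding source ⇒ β = (r² − 1)/(r² + 1) with r = λ'/λ₀.
β = (1.1051 − 1)/(1.1051 + 1) ≈ 0.050.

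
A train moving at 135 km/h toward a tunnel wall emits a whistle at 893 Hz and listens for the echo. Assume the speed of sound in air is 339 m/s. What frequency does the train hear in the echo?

1115 Hz

135 km/h = 37.5 m/s.
The tunnel wall receives the sound from a moving source: f₁ = f₀ · v/(v − v_e) = 893 × 339/301.5 ≈ 1004 Hz.
On the return leg the train is a moving observer: f₂ = f₁ · (v + v_e)/v = 1004 × 376.5/339 ≈ 1115 Hz.
Equivalently f₂ = f₀ · (v + v_e)/(v − v_e).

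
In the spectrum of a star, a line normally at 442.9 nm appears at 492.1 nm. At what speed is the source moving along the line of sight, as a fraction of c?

0.105c

λ'/λ₀ = 1.1111 > 1 (redshift), so the source is receding.
λ'/λ₀ = √((1 + β)/(1 − β)) for a receding source ⇒ β = (r² − 1)/(r² + 1) with r = λ'/λ₀.
β = (1.2345 − 1)/(1.2345 + 1) ≈ 0.105.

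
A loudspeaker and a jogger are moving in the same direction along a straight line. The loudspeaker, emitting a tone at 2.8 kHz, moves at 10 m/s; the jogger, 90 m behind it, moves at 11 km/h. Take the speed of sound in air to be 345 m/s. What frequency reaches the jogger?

2.75 kHz

11 km/h = 3.056 m/s.
The jogger is behind, so the loudspeaker is moving away from it while the jogger is moving toward the loudspeaker.
General Doppler shift: f' = f · (v + v_o)/(v + v_s).
f' = 2.8 × (345 + 3.056)/(345 + 10) = 2.8 × 348.06/355 ≈ 2.75 kHz.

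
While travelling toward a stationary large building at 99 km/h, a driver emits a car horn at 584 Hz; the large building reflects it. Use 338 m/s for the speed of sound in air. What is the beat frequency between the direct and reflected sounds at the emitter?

103 Hz

99 km/h = 27.5 m/s.
The large building receives the sound from a moving source: f₁ = f₀ · v/(v − v_e) = 584 × 338/310.5 ≈ 635.7 Hz.
On the return leg the driver is a moving observer: f₂ = f₁ · (v + v_e)/v = 635.7 × 365.5/338 ≈ 687.4 Hz.
Equivalently f₂ = f₀ · (v + v_e)/(v − v_e).
Beat against the emitted tone: |f₂ − f₀| = 2v_e·f₀/(v − v_e) = 2 × 27.5 × 584/310.5 ≈ 103 Hz.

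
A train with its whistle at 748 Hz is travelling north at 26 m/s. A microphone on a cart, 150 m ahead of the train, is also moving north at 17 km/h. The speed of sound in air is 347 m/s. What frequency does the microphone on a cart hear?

17 km/h = 4.722 m/s.
The microphone on a cart is ahead, so the train is moving toward it while the microphone on a cart is moving away from the train.
With source approaching and observer receding, f' = f · (v − v_o)/(v − v_s).
f' = 748 × (347 − 4.722)/(347 − 26) = 748 × 342.28/321 ≈ 798 Hz.

798 Hz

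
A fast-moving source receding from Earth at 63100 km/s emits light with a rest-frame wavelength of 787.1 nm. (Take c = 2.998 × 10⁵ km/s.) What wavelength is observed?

β = v/c = 63100/299800 = 0.2105.
Relativistic Doppler for wavelength: λ' = λ₀ · √((1 + β)/(1 − β)).
λ' = 787.1 × √(1.2105/0.7895) = 787.1 × 1.23821 ≈ 974.6 nm.

974.6 nm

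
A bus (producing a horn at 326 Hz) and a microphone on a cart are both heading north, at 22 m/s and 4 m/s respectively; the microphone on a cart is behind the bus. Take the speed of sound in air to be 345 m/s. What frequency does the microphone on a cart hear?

The microphone on a cart is behind, so the bus is moving away from it while the microphone on a cart is moving toward the bus.
Both move, so f' = f · (v + v_o)/(v + v_s).
f' = 326 × (345 + 4)/(345 + 22) = 326 × 349/367 ≈ 310 Hz.

310 Hz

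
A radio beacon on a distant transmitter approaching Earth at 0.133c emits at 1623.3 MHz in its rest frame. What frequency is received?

1855.7 MHz

Relativistic Doppler for frequency: f' = f₀ · √((1 + β)/(1 − β)).
f' = 1623.3 × √(1.1330/0.8670) = 1623.3 × 1.14316 ≈ 1855.7 MHz.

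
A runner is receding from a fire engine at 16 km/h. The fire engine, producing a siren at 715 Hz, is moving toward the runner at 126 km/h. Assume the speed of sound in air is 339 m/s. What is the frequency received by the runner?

787 Hz

126 km/h = 35 m/s; 16 km/h = 4.444 m/s.
Both move, so f' = f · (v − v_o)/(v − v_s).
f' = 715 × (339 − 4.444)/(339 − 35) = 715 × 334.56/304 ≈ 787 Hz.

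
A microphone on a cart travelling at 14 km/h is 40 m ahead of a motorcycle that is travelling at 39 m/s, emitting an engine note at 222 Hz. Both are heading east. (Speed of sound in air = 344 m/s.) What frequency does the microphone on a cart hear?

14 km/h = 3.889 m/s.
The microphone on a cart is ahead, so the motorcycle is moving toward it while the microphone on a cart is moving away from the motorcycle.
With source approaching and observer receding, f' = f · (v − v_o)/(v − v_s).
f' = 222 × (344 − 3.889)/(344 − 39) = 222 × 340.11/305 ≈ 248 Hz.

248 Hz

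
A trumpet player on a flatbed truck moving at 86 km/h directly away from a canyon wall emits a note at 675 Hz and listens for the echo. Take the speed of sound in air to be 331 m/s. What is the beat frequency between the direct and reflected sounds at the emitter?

91 Hz

86 km/h = 23.89 m/s.
The canyon wall receives the sound from a moving source: f₁ = f₀ · v/(v + v_e) = 675 × 331/354.89 ≈ 629.6 Hz.
On the return leg the trumpet player on a flatbed truck is a moving observer: f₂ = f₁ · (v − v_e)/v = 629.6 × 307.11/331 ≈ 584.1 Hz.
Equivalently f₂ = f₀ · (v − v_e)/(v + v_e).
Beat against the emitted tone: |f₂ − f₀| = 2v_e·f₀/(v + v_e) = 2 × 23.89 × 675/354.89 ≈ 91 Hz.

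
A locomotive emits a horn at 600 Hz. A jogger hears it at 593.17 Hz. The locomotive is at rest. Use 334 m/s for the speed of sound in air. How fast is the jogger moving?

3.8 m/s

f' < f, so the jogger is receding.
f' = f · (v − v_o)/v ⇒ v_o = v · |f'/f − 1|.
v_o = 334 × |593.17/600 − 1| = 334 × 0.01138 ≈ 3.8 m/s.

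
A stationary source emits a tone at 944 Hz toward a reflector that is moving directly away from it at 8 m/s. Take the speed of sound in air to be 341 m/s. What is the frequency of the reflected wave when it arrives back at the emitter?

901 Hz

At the reflector (a moving observer), f₁ = f₀ · (v − u)/v = 944 × 333/341 ≈ 922 Hz.
The reflection then acts as a moving source: f₂ = f₁ · v/(v + u) ≈ 901 Hz.
Equivalently f₂ = f₀ · (v − u)/(v + u).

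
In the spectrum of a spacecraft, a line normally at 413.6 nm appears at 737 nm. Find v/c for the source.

λ'/λ₀ = 1.7819 > 1 (redshift), so the source is receding.
λ'/λ₀ = √((1 + β)/(1 − β)) for a receding source ⇒ β = (r² − 1)/(r² + 1) with r = λ'/λ₀.
β = (3.1752 − 1)/(3.1752 + 1) ≈ 0.521.

0.521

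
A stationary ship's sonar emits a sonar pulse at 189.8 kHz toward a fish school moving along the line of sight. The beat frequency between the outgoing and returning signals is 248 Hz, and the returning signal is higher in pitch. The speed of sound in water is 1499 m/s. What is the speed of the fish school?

Double Doppler shift off a moving reflector: f₂ = f₀ · (v + u)/(v − u) (u > 0 toward emitter).
Returning signal is higher, so f₂ = f₀ + Δf = 189800 + 248 = 190048 Hz.
Rearranging, u = v · (f₂ − f₀)/(f₂ + f₀) = 1499 × 248/379848 ≈ 0.98 m/s.
So the fish school is moving at 0.98 m/s toward the emitter.

0.98 m/s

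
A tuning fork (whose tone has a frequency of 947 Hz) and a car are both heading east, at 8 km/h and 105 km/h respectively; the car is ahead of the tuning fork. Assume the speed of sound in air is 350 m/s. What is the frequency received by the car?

8 km/h = 2.222 m/s; 105 km/h = 29.17 m/s.
The car is ahead, so the tuning fork is moving toward it while the car is moving away from the tuning fork.
General Doppler shift: f' = f · (v − v_o)/(v − v_s).
f' = 947 × (350 − 29.17)/(350 − 2.222) = 947 × 320.83/347.78 ≈ 874 Hz.

874 Hz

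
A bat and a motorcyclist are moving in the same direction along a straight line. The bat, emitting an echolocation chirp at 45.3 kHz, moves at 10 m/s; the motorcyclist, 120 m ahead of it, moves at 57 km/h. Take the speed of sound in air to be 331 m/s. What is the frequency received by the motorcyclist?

57 km/h = 15.83 m/s.
The motorcyclist is ahead, so the bat is moving toward it while the motorcyclist is moving away from the bat.
Both move, so f' = f · (v − v_o)/(v − v_s).
f' = 45.3 × (331 − 15.83)/(331 − 10) = 45.3 × 315.17/321 ≈ 44.5 kHz.

44.5 kHz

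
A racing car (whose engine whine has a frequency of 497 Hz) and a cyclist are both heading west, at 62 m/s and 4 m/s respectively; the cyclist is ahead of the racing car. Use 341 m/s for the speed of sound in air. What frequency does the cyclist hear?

600 Hz

The cyclist is ahead, so the racing car is moving toward it while the cyclist is moving away from the racing car.
With source approaching and observer receding, f' = f · (v − v_o)/(v − v_s).
f' = 497 × (341 − 4)/(341 − 62) = 497 × 337/279 ≈ 600 Hz.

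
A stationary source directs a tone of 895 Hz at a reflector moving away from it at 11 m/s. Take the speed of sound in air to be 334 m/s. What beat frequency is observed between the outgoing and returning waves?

57.1 Hz

At the reflector (a moving observer), f₁ = f₀ · (v − u)/v = 895 × 323/334 ≈ 865.5 Hz.
The reflection then acts as a moving source: f₂ = f₁ · v/(v + u) ≈ 837.9 Hz.
Equivalently f₂ = f₀ · (v − u)/(v + u).
Beat frequency: |f₂ − f₀| = 2u·f₀/(v + u) = 2 × 11 × 895/345 ≈ 57.1 Hz.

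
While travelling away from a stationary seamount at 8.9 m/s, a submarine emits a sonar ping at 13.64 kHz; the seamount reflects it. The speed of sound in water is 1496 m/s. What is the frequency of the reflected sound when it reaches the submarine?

The seamount receives the sound from a moving source: f₁ = f₀ · v/(v + v_e) = 13.64 × 1496/1504.9 ≈ 13.56 kHz.
On the return leg the submarine is a moving observer: f₂ = f₁ · (v − v_e)/v = 13.56 × 1487.1/1496 ≈ 13.48 kHz.
Equivalently f₂ = f₀ · (v − v_e)/(v + v_e).

13.48 kHz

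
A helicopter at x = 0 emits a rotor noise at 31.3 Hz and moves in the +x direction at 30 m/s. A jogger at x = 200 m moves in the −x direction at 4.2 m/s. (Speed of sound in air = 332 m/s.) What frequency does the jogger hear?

The observer lies on the +x side, so the source is heading toward the observer and the observer is heading toward the source.
Both move, so f' = f · (v + v_o)/(v − v_s).
f' = 31.3 × (332 + 4.2)/(332 − 30) = 31.3 × 336.2/302 ≈ 34.8 Hz.

34.8 Hz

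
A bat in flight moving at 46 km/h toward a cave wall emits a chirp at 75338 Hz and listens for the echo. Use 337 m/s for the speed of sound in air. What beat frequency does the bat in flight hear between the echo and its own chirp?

5938 Hz

46 km/h = 12.78 m/s.
The cave wall receives the sound from a moving source: f₁ = f₀ · v/(v − v_e) = 75338 × 337/324.22 ≈ 78307 Hz.
On the return leg the bat in flight is a moving observer: f₂ = f₁ · (v + v_e)/v = 78307 × 349.78/337 ≈ 81276 Hz.
Beat against the emitted tone: |f₂ − f₀| = 2v_e·f₀/(v − v_e) = 2 × 12.78 × 75338/324.22 ≈ 5938 Hz.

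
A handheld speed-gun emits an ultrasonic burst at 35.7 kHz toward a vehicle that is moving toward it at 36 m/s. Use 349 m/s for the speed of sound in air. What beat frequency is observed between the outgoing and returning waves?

At the vehicle (a moving observer), f₁ = f₀ · (v + u)/v = 35.7 × 385/349 ≈ 39.38 kHz.
The reflection then acts as a moving source: f₂ = f₁ · v/(v − u) ≈ 43.91 kHz.
Equivalently f₂ = f₀ · (v + u)/(v − u).
Beat frequency (with f₀ = 35700 Hz): |f₂ − f₀| = 2u·f₀/(v − u) = 2 × 36 × 35700/313 ≈ 8212 Hz.

8212 Hz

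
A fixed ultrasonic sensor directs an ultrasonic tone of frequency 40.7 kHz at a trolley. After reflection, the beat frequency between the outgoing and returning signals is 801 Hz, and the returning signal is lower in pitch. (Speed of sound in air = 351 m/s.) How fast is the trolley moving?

Double Doppler shift off a moving reflector: f₂ = f₀ · (v + u)/(v − u) (u > 0 toward emitter).
Returning signal is lower, so f₂ = f₀ − Δf = 40700 − 801 = 39899 Hz.
Rearranging, u = v · (f₂ − f₀)/(f₂ + f₀) = 351 × -801/80599 ≈ -3.5 m/s.
So the trolley is moving at 3.5 m/s away from the emitter.

3.5 m/s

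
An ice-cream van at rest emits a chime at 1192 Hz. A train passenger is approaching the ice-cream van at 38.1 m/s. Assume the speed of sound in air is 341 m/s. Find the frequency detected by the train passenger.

1325 Hz

Moving observer, stationary source: f' = f · (v + v_o)/v.
f' = 1192 × (341 + 38.1)/341 = 1192 × 379.1/341 ≈ 1325 Hz.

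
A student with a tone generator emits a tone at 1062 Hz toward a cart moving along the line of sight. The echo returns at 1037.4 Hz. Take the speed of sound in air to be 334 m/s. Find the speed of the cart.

3.9 m/s

Double Doppler shift off a moving reflector: f₂ = f₀ · (v + u)/(v − u) (u > 0 toward emitter).
Rearranging, u = v · (f₂ − f₀)/(f₂ + f₀) = 334 × -24.6/2099.4 ≈ -3.9 m/s.
So the cart is moving at 3.9 m/s away from the emitter.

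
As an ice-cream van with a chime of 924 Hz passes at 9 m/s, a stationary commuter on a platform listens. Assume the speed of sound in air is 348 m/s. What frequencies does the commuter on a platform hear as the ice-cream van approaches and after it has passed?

Approaching: f₁ = f · v/(v − v_s) = 924 × 348/339 ≈ 949 Hz.
Receding: f₂ = f · v/(v + v_s) = 924 × 348/357 ≈ 901 Hz.

949 Hz approaching; 901 Hz receding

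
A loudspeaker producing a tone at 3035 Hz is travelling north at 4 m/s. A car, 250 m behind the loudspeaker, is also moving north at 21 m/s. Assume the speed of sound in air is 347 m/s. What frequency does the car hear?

The car is behind, so the loudspeaker is moving away from it while the car is moving toward the loudspeaker.
Both move, so f' = f · (v + v_o)/(v + v_s).
f' = 3035 × (347 + 21)/(347 + 4) = 3035 × 368/351 ≈ 3182 Hz.

3182 Hz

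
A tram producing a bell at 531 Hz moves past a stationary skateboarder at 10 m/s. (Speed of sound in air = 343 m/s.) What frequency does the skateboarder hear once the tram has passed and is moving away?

516 Hz

Receding: f₂ = f · v/(v + v_s) = 531 × 343/353 ≈ 516 Hz.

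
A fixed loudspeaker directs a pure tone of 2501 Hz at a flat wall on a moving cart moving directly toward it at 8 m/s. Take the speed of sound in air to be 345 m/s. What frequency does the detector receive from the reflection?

2620 Hz

The flat wall on a moving cart first receives the wave as a moving observer: f₁ = f₀ · (v + u)/v = 2501 × (345 + 8)/345 ≈ 2559 Hz.
On reflection it acts as a source moving toward the stationary detector: f₂ = f₁ · v/(v − u) = 2559 × 345/337 ≈ 2620 Hz.
Equivalently f₂ = f₀ · (v + u)/(v − u).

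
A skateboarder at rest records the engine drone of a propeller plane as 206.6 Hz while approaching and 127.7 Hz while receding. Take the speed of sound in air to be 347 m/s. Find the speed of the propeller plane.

82 m/s

f₁/f₂ = (v + v_s)/(v − v_s), so v_s = v · (f₁ − f₂)/(f₁ + f₂).
v_s = 347 × (206.6 − 127.7)/(206.6 + 127.7) = 347 × 78.9/334.3 ≈ 82 m/s.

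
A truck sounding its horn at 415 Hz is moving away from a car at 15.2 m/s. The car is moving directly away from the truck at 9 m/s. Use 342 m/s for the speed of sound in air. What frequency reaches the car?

General Doppler shift: f' = f · (v − v_o)/(v + v_s).
f' = 415 × (342 − 9)/(342 + 15.2) = 415 × 333/357.2 ≈ 387 Hz.

387 Hz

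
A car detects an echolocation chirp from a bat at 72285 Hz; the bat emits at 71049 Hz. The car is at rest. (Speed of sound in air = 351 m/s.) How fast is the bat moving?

6.0 m/s

f' > f, so the bat is approaching.
f' = f · v/(v − v_s) ⇒ v_s = v · |1 − f/f'|.
v_s = 351 × |1 − 71049/72285| = 351 × 0.0171 ≈ 6.0 m/s.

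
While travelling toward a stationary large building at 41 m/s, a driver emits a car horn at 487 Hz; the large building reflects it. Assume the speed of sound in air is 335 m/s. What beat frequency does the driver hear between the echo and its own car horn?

The large building receives the sound from a moving source: f₁ = f₀ · v/(v − v_e) = 487 × 335/294 ≈ 554.9 Hz.
On the return leg the driver is a moving observer: f₂ = f₁ · (v + v_e)/v = 554.9 × 376/335 ≈ 622.8 Hz.
Equivalently f₂ = f₀ · (v + v_e)/(v − v_e).
Beat against the emitted tone: |f₂ − f₀| = 2v_e·f₀/(v − v_e) = 2 × 41 × 487/294 ≈ 136 Hz.

136 Hz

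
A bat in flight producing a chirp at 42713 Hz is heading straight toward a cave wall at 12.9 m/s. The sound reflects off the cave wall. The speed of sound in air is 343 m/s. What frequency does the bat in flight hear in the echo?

46051 Hz

The cave wall receives the sound from a moving source: f₁ = f₀ · v/(v − v_e) = 42713 × 343/330.1 ≈ 44382 Hz.
On the return leg the bat in flight is a moving observer: f₂ = f₁ · (v + v_e)/v = 44382 × 355.9/343 ≈ 46051 Hz.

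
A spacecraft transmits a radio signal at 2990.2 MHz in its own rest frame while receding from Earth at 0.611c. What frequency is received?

1469.4 MHz

Relativistic Doppler for frequency: f' = f₀ · √((1 − β)/(1 + β)).
f' = 2990.2 × √(0.3890/1.6110) = 2990.2 × 0.49139 ≈ 1469.4 MHz.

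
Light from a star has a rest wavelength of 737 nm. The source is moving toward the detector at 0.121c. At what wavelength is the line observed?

Relativistic Doppler for wavelength: λ' = λ₀ · √((1 − β)/(1 + β)).
λ' = 737 × √(0.8790/1.1210) = 737 × 0.88551 ≈ 652.6 nm.

652.6 nm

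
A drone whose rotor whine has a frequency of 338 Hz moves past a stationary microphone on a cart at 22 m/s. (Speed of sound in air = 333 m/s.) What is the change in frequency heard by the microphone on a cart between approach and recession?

44.9 Hz

Approaching: f₁ = f · v/(v − v_s) = 338 × 333/311 ≈ 361.9 Hz.
Receding: f₂ = f · v/(v + v_s) = 338 × 333/355 ≈ 317.1 Hz.
Drop: f₁ − f₂ = 2f·v·v_s/(v² − v_s²) = 2 × 338 × 333 × 22/(333² − 22²) ≈ 44.9 Hz.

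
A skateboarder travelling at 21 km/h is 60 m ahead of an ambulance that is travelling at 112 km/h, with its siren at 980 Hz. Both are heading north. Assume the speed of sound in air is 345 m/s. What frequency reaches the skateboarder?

112 km/h = 31.11 m/s; 21 km/h = 5.833 m/s.
The skateboarder is ahead, so the ambulance is moving toward it while the skateboarder is moving away from the ambulance.
General Doppler shift: f' = f · (v − v_o)/(v − v_s).
f' = 980 × (345 − 5.833)/(345 − 31.11) = 980 × 339.17/313.89 ≈ 1059 Hz.

1059 Hz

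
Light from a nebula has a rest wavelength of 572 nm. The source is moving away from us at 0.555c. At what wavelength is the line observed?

Relativistic Doppler for wavelength: λ' = λ₀ · √((1 + β)/(1 − β)).
λ' = 572 × √(1.5550/0.4450) = 572 × 1.86933 ≈ 1069.3 nm.

1069.3 nm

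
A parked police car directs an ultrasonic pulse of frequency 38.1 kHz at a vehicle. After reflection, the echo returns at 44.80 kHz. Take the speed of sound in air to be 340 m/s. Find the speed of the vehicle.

Double Doppler shift off a moving reflector: f₂ = f₀ · (v + u)/(v − u) (u > 0 toward emitter).
Rearranging, u = v · (f₂ − f₀)/(f₂ + f₀) = 340 × 6.70/82.90 ≈ 27 m/s.
So the vehicle is moving at 27 m/s toward the emitter.

27 m/s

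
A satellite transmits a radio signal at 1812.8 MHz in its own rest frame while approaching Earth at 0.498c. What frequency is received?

Relativistic Doppler for frequency: f' = f₀ · √((1 + β)/(1 − β)).
f' = 1812.8 × √(1.4980/0.5020) = 1812.8 × 1.72744 ≈ 3131.5 MHz.

3131.5 MHz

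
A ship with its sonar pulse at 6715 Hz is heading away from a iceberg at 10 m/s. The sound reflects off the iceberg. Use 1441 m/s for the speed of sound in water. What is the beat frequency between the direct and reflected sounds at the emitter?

The iceberg receives the sound from a moving source: f₁ = f₀ · v/(v + v_e) = 6715 × 1441/1451 ≈ 6668.7 Hz.
On the return leg the ship is a moving observer: f₂ = f₁ · (v − v_e)/v = 6668.7 × 1431/1441 ≈ 6622.4 Hz.
Equivalently f₂ = f₀ · (v − v_e)/(v + v_e).
Beat against the emitted tone: |f₂ − f₀| = 2v_e·f₀/(v + v_e) = 2 × 10 × 6715/1451 ≈ 93 Hz.

93 Hz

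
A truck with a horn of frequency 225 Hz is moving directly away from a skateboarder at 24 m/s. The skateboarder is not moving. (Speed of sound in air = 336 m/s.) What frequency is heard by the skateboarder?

210 Hz

With the source moving away from a stationary observer, f' = f · v/(v + v_s).
f' = 225 × 336/(336 + 24) = 225 × 336/360 ≈ 210 Hz.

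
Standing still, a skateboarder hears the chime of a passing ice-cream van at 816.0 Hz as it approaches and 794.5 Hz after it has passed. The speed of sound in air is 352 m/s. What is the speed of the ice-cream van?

4.7 m/s

f₁/f₂ = (v + v_s)/(v − v_s), so v_s = v · (f₁ − f₂)/(f₁ + f₂).
v_s = 352 × (816.0 − 794.5)/(816.0 + 794.5) = 352 × 21.5/1610.5 ≈ 4.7 m/s.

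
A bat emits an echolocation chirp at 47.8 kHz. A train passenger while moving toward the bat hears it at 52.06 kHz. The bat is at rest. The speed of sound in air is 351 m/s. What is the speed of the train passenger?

f' = f · (v + v_o)/v ⇒ v_o = v · |f'/f − 1|.
v_o = 351 × |52.06/47.8 − 1| = 351 × 0.08912 ≈ 31 m/s.

31 m/s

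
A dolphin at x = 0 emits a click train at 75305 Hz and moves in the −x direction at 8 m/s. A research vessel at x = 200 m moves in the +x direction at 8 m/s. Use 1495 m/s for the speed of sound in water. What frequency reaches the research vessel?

74503 Hz

The observer lies on the +x side, so the source is heading away from the observer and the observer is heading away from the source.
With source receding and observer receding, f' = f · (v − v_o)/(v + v_s).
f' = 75305 × (1495 − 8)/(1495 + 8) = 75305 × 1487/1503 ≈ 74503 Hz.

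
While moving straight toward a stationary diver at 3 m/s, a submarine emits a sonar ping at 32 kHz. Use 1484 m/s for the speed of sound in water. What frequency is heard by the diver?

32.1 kHz

Moving source, stationary observer: f' = f · v/(v − v_s) since the source is approaching.
f' = 32 × 1484/(1484 − 3) = 32 × 1484/1481 ≈ 32.1 kHz.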